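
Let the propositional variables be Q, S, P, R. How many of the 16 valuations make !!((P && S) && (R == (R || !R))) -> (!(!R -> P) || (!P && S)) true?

14

Initial set: {(!!((P && S) && (R == (R || !R))) -> (!(!R -> P) || (!P && S)))}.
(!!((P && S) && (R == (R || !R))) -> (!(!R -> P) || (!P && S))): β-rule — branch into !!!((P && S) && (R == (R || !R)))  //  (!(!R -> P) || (!P && S)).
  branch 1 (add !!!((P && S) && (R == (R || !R)))):
    !!!((P && S) && (R == (R || !R))): drop double negation, giving !((P && S) && (R == (R || !R))).
    !((P && S) && (R == (R || !R))): β-rule — branch into !(P && S)  //  !(R == (R || !R)).
      branch 1.1 (add !(P && S)):
        !(P && S): β-rule — branch into !P  //  !S.
          branch 1.1.1 (add !P):
            ○ open, literals {P=0}.
          branch 1.1.2 (add !S):
            ○ open, literals {S=0}.
      branch 1.2 (add !(R == (R || !R))):
        !(R == (R || !R)): β-rule — branch into R, !(R || !R)  //  !R, (R || !R).
          branch 1.2.1 (add R, !(R || !R)):
            !(R || !R): α-rule — add !R, !!R.
            × closes — contains both R and !R.
          branch 1.2.2 (add !R, (R || !R)):
            (R || !R): β-rule — branch into R  //  !R.
              branch 1.2.2.1 (add R):
                × closes — contains both R and !R.
              branch 1.2.2.2 (add !R):
                ○ open, literals {R=0}.
  branch 2 (add (!(!R -> P) || (!P && S))):
    (!(!R -> P) || (!P && S)): β-rule — branch into !(!R -> P)  //  (!P && S).
      branch 2.1 (add !(!R -> P)):
        !(!R -> P): α-rule — add !R, !P.
        ○ open, literals {P=0, R=0}.
      branch 2.2 (add (!P && S)):
        (!P && S): α-rule — add !P, S.
        ○ open, literals {P=0, S=1}.
2 branches closed, 5 open.
Each open branch fixes some atoms; the unmentioned ones are free. Counting distinct full assignments: branch {P=0} (Q, S, R) contributes 8 new; branch {S=0} (Q, P, R) contributes 4 new; branch {R=0} (Q, S, P) contributes 2 new; branch {P=0, R=0} (Q, S) contributes 0 new; branch {P=0, S=1} (Q, R) contributes 0 new. Total: 14.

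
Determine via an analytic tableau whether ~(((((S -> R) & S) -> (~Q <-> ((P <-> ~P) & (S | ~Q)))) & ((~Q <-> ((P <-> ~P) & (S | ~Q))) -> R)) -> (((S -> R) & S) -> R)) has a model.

Initial set: {T ~(((((S -> R) & S) -> (~Q <-> ((P <-> ~P) & (S | ~Q)))) & ((~Q <-> ((P <-> ~P) & (S | ~Q))) -> R)) -> (((S -> R) & S) -> R))}.
T ~(((((S -> R) & S) -> (~Q <-> ((P <-> ~P) & (S | ~Q)))) & ((~Q <-> ((P <-> ~P) & (S | ~Q))) -> R)) -> (((S -> R) & S) -> R)): α-rule — add T ((((S -> R) & S) -> (~Q <-> ((P <-> ~P) & (S | ~Q)))) & ((~Q <-> ((P <-> ~P) & (S | ~Q))) -> R)), F (((S -> R) & S) -> R).
T ((((S -> R) & S) -> (~Q <-> ((P <-> ~P) & (S | ~Q)))) & ((~Q <-> ((P <-> ~P) & (S | ~Q))) -> R)): α-rule — add T (((S -> R) & S) -> (~Q <-> ((P <-> ~P) & (S | ~Q)))), T ((~Q <-> ((P <-> ~P) & (S | ~Q))) -> R).
F (((S -> R) & S) -> R): α-rule — add T ((S -> R) & S), F R.
T ((S -> R) & S): α-rule — add T (S -> R), T S.
T (((S -> R) & S) -> (~Q <-> ((P <-> ~P) & (S | ~Q)))): β-rule — branch into F ((S -> R) & S)  //  T (~Q <-> ((P <-> ~P) & (S | ~Q))).
  branch 1 (add F ((S -> R) & S)):
    T ((~Q <-> ((P <-> ~P) & (S | ~Q))) -> R): β-rule — branch into F (~Q <-> ((P <-> ~P) & (S | ~Q)))  //  T R.
      branch 1.1 (add F (~Q <-> ((P <-> ~P) & (S | ~Q)))):
        T (S -> R): β-rule — branch into F S  //  T R.
          branch 1.1.1 (add F S):
            × closes — contains both S and ~S.
          branch 1.1.2 (add T R):
            × closes — contains both R and ~R.
      branch 1.2 (add T R):
        × closes — contains both R and ~R.
  branch 2 (add T (~Q <-> ((P <-> ~P) & (S | ~Q)))):
    T ((~Q <-> ((P <-> ~P) & (S | ~Q))) -> R): β-rule — branch into F (~Q <-> ((P <-> ~P) & (S | ~Q)))  //  T R.
      branch 2.1 (add F (~Q <-> ((P <-> ~P) & (S | ~Q)))):
        T (S -> R): β-rule — branch into F S  //  T R.
          branch 2.1.1 (add F S):
            × closes — contains both S and ~S.
          branch 2.1.2 (add T R):
            × closes — contains both R and ~R.
      branch 2.2 (add T R):
        × closes — contains both R and ~R.
All 6 branches close.
Every branch closed; the formula is unsatisfiable.

Unsatisfiable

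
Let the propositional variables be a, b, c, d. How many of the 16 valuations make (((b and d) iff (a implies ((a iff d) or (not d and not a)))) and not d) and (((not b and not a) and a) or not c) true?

Initial set: {((((b and d) iff (a implies ((a iff d) or (not d and not a)))) and not d) and (((not b and not a) and a) or not c))}.
((((b and d) iff (a implies ((a iff d) or (not d and not a)))) and not d) and (((not b and not a) and a) or not c)): α-rule — add (((b and d) iff (a implies ((a iff d) or (not d and not a)))) and not d), (((not b and not a) and a) or not c).
(((b and d) iff (a implies ((a iff d) or (not d and not a)))) and not d): α-rule — add ((b and d) iff (a implies ((a iff d) or (not d and not a)))), not d.
(((not b and not a) and a) or not c): β-rule — branch into ((not b and not a) and a)  //  not c.
  branch 1 (add ((not b and not a) and a)):
    ((not b and not a) and a): α-rule — add (not b and not a), a.
    (not b and not a): α-rule — add not b, not a.
    × closes — contains both a and not a.
  branch 2 (add not c):
    ((b and d) iff (a implies ((a iff d) or (not d and not a)))): β-rule — branch into (b and d), (a implies ((a iff d) or (not d and not a)))  //  not (b and d), not (a implies ((a iff d) or (not d and not a))).
      branch 2.1 (add (b and d), (a implies ((a iff d) or (not d and not a)))):
        (b and d): α-rule — add b, d.
        × closes — contains both d and not d.
      branch 2.2 (add not (b and d), not (a implies ((a iff d) or (not d and not a)))):
        not (a implies ((a iff d) or (not d and not a))): α-rule — add a, not ((a iff d) or (not d and not a)).
        not ((a iff d) or (not d and not a)): α-rule — add not (a iff d), not (not d and not a).
        not (b and d): β-rule — branch into not b  //  not d.
          branch 2.2.1 (add not b):
            not (a iff d): β-rule — branch into a, not d  //  not a, d.
              branch 2.2.1.1 (add a, not d):
                not (not d and not a): β-rule — branch into not not d  //  not not a.
                  branch 2.2.1.1.1 (add not not d):
                    × closes — contains both d and not d.
                  branch 2.2.1.1.2 (add not not a):
                    ○ open, literals {a=true, b=false, c=false, d=false}.
              branch 2.2.1.2 (add not a, d):
                × closes — contains both a and not a.
          branch 2.2.2 (add not d):
            not (a iff d): β-rule — branch into a, not d  //  not a, d.
              branch 2.2.2.1 (add a, not d):
                not (not d and not a): β-rule — branch into not not d  //  not not a.
                  branch 2.2.2.1.1 (add not not d):
                    × closes — contains both d and not d.
                  branch 2.2.2.1.2 (add not not a):
                    ○ open, literals {a=true, c=false, d=false}.
              branch 2.2.2.2 (add not a, d):
                × closes — contains both a and not a.
6 branches closed, 2 open.
Each open branch fixes some atoms; the unmentioned ones are free. Counting distinct full assignments: branch {a=true, b=false, c=false, d=false} (none free) contributes 1 new; branch {a=true, c=false, d=false} (b) contributes 1 new. Total: 2.

2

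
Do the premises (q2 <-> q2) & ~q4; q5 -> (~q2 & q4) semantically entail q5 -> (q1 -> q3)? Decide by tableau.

Yes

Initial set: {((q2 <-> q2) & ~q4); (q5 -> (~q2 & q4)); ~(q5 -> (q1 -> q3))}.
((q2 <-> q2) & ~q4): α-rule — add (q2 <-> q2), ~q4.
~(q5 -> (q1 -> q3)): α-rule — add q5, ~(q1 -> q3).
~(q1 -> q3): α-rule — add q1, ~q3.
(q5 -> (~q2 & q4)): β-rule — branch into ~q5  //  (~q2 & q4).
  branch 1 (add ~q5):
    × closes — contains both q5 and ~q5.
  branch 2 (add (~q2 & q4)):
    (~q2 & q4): α-rule — add ~q2, q4.
    × closes — contains both q4 and ~q4.
All 2 branches close.
Every branch closed, so the premises entail the conclusion.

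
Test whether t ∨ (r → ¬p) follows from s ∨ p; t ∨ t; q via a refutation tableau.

Yes

Initial set: {(s ∨ p); (t ∨ t); q; ¬(t ∨ (r → ¬p))}.
¬(t ∨ (r → ¬p)): α-rule — add ¬t, ¬(r → ¬p).
¬(r → ¬p): α-rule — add r, ¬¬p.
(s ∨ p): β-rule — branch into s  //  p.
  branch 1 (add s):
    (t ∨ t): β-rule — branch into t  //  t.
      branch 1.1 (add t):
        × closes — contains both t and ¬t.
      branch 1.2 (add t):
        × closes — contains both t and ¬t.
  branch 2 (add p):
    (t ∨ t): β-rule — branch into t  //  t.
      branch 2.1 (add t):
        × closes — contains both t and ¬t.
      branch 2.2 (add t):
        × closes — contains both t and ¬t.
All 4 branches close.
Every branch closed, so the premises entail the conclusion.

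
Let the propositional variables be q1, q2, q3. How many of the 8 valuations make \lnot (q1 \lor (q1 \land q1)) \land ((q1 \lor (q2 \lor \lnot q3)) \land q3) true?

1

Initial set: {(\lnot (q1 \lor (q1 \land q1)) \land ((q1 \lor (q2 \lor \lnot q3)) \land q3))}.
(\lnot (q1 \lor (q1 \land q1)) \land ((q1 \lor (q2 \lor \lnot q3)) \land q3)): α-rule — add \lnot (q1 \lor (q1 \land q1)), ((q1 \lor (q2 \lor \lnot q3)) \land q3).
\lnot (q1 \lor (q1 \land q1)): α-rule — add \lnot q1, \lnot (q1 \land q1).
((q1 \lor (q2 \lor \lnot q3)) \land q3): α-rule — add (q1 \lor (q2 \lor \lnot q3)), q3.
\lnot (q1 \land q1): β-rule — branch into \lnot q1  //  \lnot q1.
  branch 1 (add \lnot q1):
    (q1 \lor (q2 \lor \lnot q3)): β-rule — branch into q1  //  (q2 \lor \lnot q3).
      branch 1.1 (add q1):
        × closes — contains both q1 and \lnot q1.
      branch 1.2 (add (q2 \lor \lnot q3)):
        (q2 \lor \lnot q3): β-rule — branch into q2  //  \lnot q3.
          branch 1.2.1 (add q2):
            ○ open, literals {q1=false, q2=true, q3=true}.
          branch 1.2.2 (add \lnot q3):
            × closes — contains both q3 and \lnot q3.
  branch 2 (add \lnot q1):
    (q1 \lor (q2 \lor \lnot q3)): β-rule — branch into q1  //  (q2 \lor \lnot q3).
      branch 2.1 (add q1):
        × closes — contains both q1 and \lnot q1.
      branch 2.2 (add (q2 \lor \lnot q3)):
        (q2 \lor \lnot q3): β-rule — branch into q2  //  \lnot q3.
          branch 2.2.1 (add q2):
            ○ open, literals {q1=false, q2=true, q3=true}.
          branch 2.2.2 (add \lnot q3):
            × closes — contains both q3 and \lnot q3.
4 branches closed, 2 open.
Each open branch fixes some atoms; the unmentioned ones are free. Counting distinct full assignments: branch {q1=false, q2=true, q3=true} (none free) contributes 1 new; branch {q1=false, q2=true, q3=true} (none free) contributes 0 new. Total: 1.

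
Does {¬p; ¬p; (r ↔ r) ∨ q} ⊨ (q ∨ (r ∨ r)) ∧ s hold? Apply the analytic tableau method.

Initial set: {¬p; ¬p; ((r ↔ r) ∨ q); ¬((q ∨ (r ∨ r)) ∧ s)}.
((r ↔ r) ∨ q): β-rule — branch into (r ↔ r)  //  q.
  branch 1 (add (r ↔ r)):
    ¬((q ∨ (r ∨ r)) ∧ s): β-rule — branch into ¬(q ∨ (r ∨ r))  //  ¬s.
      branch 1.1 (add ¬(q ∨ (r ∨ r))):
        ¬(q ∨ (r ∨ r)): α-rule — add ¬q, ¬(r ∨ r).
        ¬(r ∨ r): α-rule — add ¬r, ¬r.
        (r ↔ r): β-rule — branch into r, r  //  ¬r, ¬r.
          branch 1.1.1 (add r, r):
            × closes — contains both r and ¬r.
          branch 1.1.2 (add ¬r, ¬r):
            ○ open, literals {p=0, q=0, r=0}.
      branch 1.2 (add ¬s):
        (r ↔ r): β-rule — branch into r, r  //  ¬r, ¬r.
          branch 1.2.1 (add r, r):
            ○ open, literals {p=0, r=1, s=0}.
          branch 1.2.2 (add ¬r, ¬r):
            ○ open, literals {p=0, r=0, s=0}.
  branch 2 (add q):
    ¬((q ∨ (r ∨ r)) ∧ s): β-rule — branch into ¬(q ∨ (r ∨ r))  //  ¬s.
      branch 2.1 (add ¬(q ∨ (r ∨ r))):
        ¬(q ∨ (r ∨ r)): α-rule — add ¬q, ¬(r ∨ r).
        × closes — contains both q and ¬q.
      branch 2.2 (add ¬s):
        ○ open, literals {p=0, q=1, s=0}.
2 branches closed, 4 open.
An open branch gives a countermodel: p=0, q=0, r=0 (unmentioned atoms arbitrary); the premises hold there but the conclusion fails.

No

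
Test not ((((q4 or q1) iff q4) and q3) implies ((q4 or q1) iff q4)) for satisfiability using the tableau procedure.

Unsatisfiable

Initial set: {not ((((q4 or q1) iff q4) and q3) implies ((q4 or q1) iff q4))}.
not ((((q4 or q1) iff q4) and q3) implies ((q4 or q1) iff q4)): α-rule — add (((q4 or q1) iff q4) and q3), not ((q4 or q1) iff q4).
(((q4 or q1) iff q4) and q3): α-rule — add ((q4 or q1) iff q4), q3.
not ((q4 or q1) iff q4): β-rule — branch into (q4 or q1), not q4  //  not (q4 or q1), q4.
  branch 1 (add (q4 or q1), not q4):
    ((q4 or q1) iff q4): β-rule — branch into (q4 or q1), q4  //  not (q4 or q1), not q4.
      branch 1.1 (add (q4 or q1), q4):
        × closes — contains both q4 and not q4.
      branch 1.2 (add not (q4 or q1), not q4):
        not (q4 or q1): α-rule — add not q4, not q1.
        (q4 or q1): β-rule — branch into q4  //  q1.
          branch 1.2.1 (add q4):
            × closes — contains both q4 and not q4.
          branch 1.2.2 (add q1):
            × closes — contains both q1 and not q1.
  branch 2 (add not (q4 or q1), q4):
    not (q4 or q1): α-rule — add not q4, not q1.
    × closes — contains both q4 and not q4.
All 4 branches close.
Every branch closed; the formula is unsatisfiable.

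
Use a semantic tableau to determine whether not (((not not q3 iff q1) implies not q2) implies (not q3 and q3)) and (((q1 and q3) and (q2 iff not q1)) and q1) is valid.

Not valid

Assume the negation and expand:
Initial set: {not (not (((not not q3 iff q1) implies not q2) implies (not q3 and q3)) and (((q1 and q3) and (q2 iff not q1)) and q1))}.
not (not (((not not q3 iff q1) implies not q2) implies (not q3 and q3)) and (((q1 and q3) and (q2 iff not q1)) and q1)): β-rule — branch into not not (((not not q3 iff q1) implies not q2) implies (not q3 and q3))  //  not (((q1 and q3) and (q2 iff not q1)) and q1).
  branch 1 (add not not (((not not q3 iff q1) implies not q2) implies (not q3 and q3))):
    not not (((not not q3 iff q1) implies not q2) implies (not q3 and q3)): β-rule — branch into not ((not not q3 iff q1) implies not q2)  //  (not q3 and q3).
      branch 1.1 (add not ((not not q3 iff q1) implies not q2)):
        not ((not not q3 iff q1) implies not q2): α-rule — add (not not q3 iff q1), not not q2.
        (not not q3 iff q1): β-rule — branch into not not q3, q1  //  not not not q3, not q1.
          branch 1.1.1 (add not not q3, q1):
            not not q3: drop double negation, giving q3.
            ○ open, literals {q1=T, q2=T, q3=T}.
          branch 1.1.2 (add not not not q3, not q1):
            not not not q3: drop double negation, giving not q3.
            ○ open, literals {q1=F, q2=T, q3=F}.
      branch 1.2 (add (not q3 and q3)):
        (not q3 and q3): α-rule — add not q3, q3.
        × closes — contains both q3 and not q3.
  branch 2 (add not (((q1 and q3) and (q2 iff not q1)) and q1)):
    not (((q1 and q3) and (q2 iff not q1)) and q1): β-rule — branch into not ((q1 and q3) and (q2 iff not q1))  //  not q1.
      branch 2.1 (add not ((q1 and q3) and (q2 iff not q1))):
        not ((q1 and q3) and (q2 iff not q1)): β-rule — branch into not (q1 and q3)  //  not (q2 iff not q1).
          branch 2.1.1 (add not (q1 and q3)):
            not (q1 and q3): β-rule — branch into not q1  //  not q3.
              branch 2.1.1.1 (add not q1):
                ○ open, literals {q1=F}.
              branch 2.1.1.2 (add not q3):
                ○ open, literals {q3=F}.
          branch 2.1.2 (add not (q2 iff not q1)):
            not (q2 iff not q1): β-rule — branch into q2, not not q1  //  not q2, not q1.
              branch 2.1.2.1 (add q2, not not q1):
                ○ open, literals {q1=T, q2=T}.
              branch 2.1.2.2 (add not q2, not q1):
                ○ open, literals {q1=F, q2=F}.
      branch 2.2 (add not q1):
        ○ open, literals {q1=F}.
1 branch closed, 7 open.
An open branch gives a countermodel: q1=T, q2=T, q3=T (unmentioned atoms arbitrary); under it the original formula is false.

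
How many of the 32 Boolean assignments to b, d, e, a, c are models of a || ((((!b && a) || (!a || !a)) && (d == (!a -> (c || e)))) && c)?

Initial set: {T (a || ((((!b && a) || (!a || !a)) && (d == (!a -> (c || e)))) && c))}.
T (a || ((((!b && a) || (!a || !a)) && (d == (!a -> (c || e)))) && c)): β-rule — branch into T a  //  T ((((!b && a) || (!a || !a)) && (d == (!a -> (c || e)))) && c).
  branch 1 (add T a):
    ○ open, literals {a=1}.
  branch 2 (add T ((((!b && a) || (!a || !a)) && (d == (!a -> (c || e)))) && c)):
    T ((((!b && a) || (!a || !a)) && (d == (!a -> (c || e)))) && c): α-rule — add T (((!b && a) || (!a || !a)) && (d == (!a -> (c || e)))), T c.
    T (((!b && a) || (!a || !a)) && (d == (!a -> (c || e)))): α-rule — add T ((!b && a) || (!a || !a)), T (d == (!a -> (c || e))).
    T ((!b && a) || (!a || !a)): β-rule — branch into T (!b && a)  //  T (!a || !a).
      branch 2.1 (add T (!b && a)):
        T (!b && a): α-rule — add T !b, T a.
        T (d == (!a -> (c || e))): β-rule — branch into T d, T (!a -> (c || e))  //  F d, F (!a -> (c || e)).
          branch 2.1.1 (add T d, T (!a -> (c || e))):
            T (!a -> (c || e)): β-rule — branch into F !a  //  T (c || e).
              branch 2.1.1.1 (add F !a):
                ○ open, literals {a=1, b=0, c=1, d=1}.
              branch 2.1.1.2 (add T (c || e)):
                T (c || e): β-rule — branch into T c  //  T e.
                  branch 2.1.1.2.1 (add T c):
                    ○ open, literals {a=1, b=0, c=1, d=1}.
                  branch 2.1.1.2.2 (add T e):
                    ○ open, literals {a=1, b=0, c=1, d=1, e=1}.
          branch 2.1.2 (add F d, F (!a -> (c || e))):
            F (!a -> (c || e)): α-rule — add T !a, F (c || e).
            × closes — contains both a and !a.
      branch 2.2 (add T (!a || !a)):
        T (d == (!a -> (c || e))): β-rule — branch into T d, T (!a -> (c || e))  //  F d, F (!a -> (c || e)).
          branch 2.2.1 (add T d, T (!a -> (c || e))):
            T (!a || !a): β-rule — branch into T !a  //  T !a.
              branch 2.2.1.1 (add T !a):
                T (!a -> (c || e)): β-rule — branch into F !a  //  T (c || e).
                  branch 2.2.1.1.1 (add F !a):
                    × closes — contains both a and !a.
                  branch 2.2.1.1.2 (add T (c || e)):
                    T (c || e): β-rule — branch into T c  //  T e.
                      branch 2.2.1.1.2.1 (add T c):
                        ○ open, literals {a=0, c=1, d=1}.
                      branch 2.2.1.1.2.2 (add T e):
                        ○ open, literals {a=0, c=1, d=1, e=1}.
              branch 2.2.1.2 (add T !a):
                T (!a -> (c || e)): β-rule — branch into F !a  //  T (c || e).
                  branch 2.2.1.2.1 (add F !a):
                    × closes — contains both a and !a.
                  branch 2.2.1.2.2 (add T (c || e)):
                    T (c || e): β-rule — branch into T c  //  T e.
                      branch 2.2.1.2.2.1 (add T c):
                        ○ open, literals {a=0, c=1, d=1}.
                      branch 2.2.1.2.2.2 (add T e):
                        ○ open, literals {a=0, c=1, d=1, e=1}.
          branch 2.2.2 (add F d, F (!a -> (c || e))):
            F (!a -> (c || e)): α-rule — add T !a, F (c || e).
            F (c || e): α-rule — add F c, F e.
            × closes — contains both c and !c.
4 branches closed, 8 open.
Each open branch fixes some atoms; the unmentioned ones are free. Counting distinct full assignments: branch {a=1} (b, d, e, c) contributes 16 new; branch {a=1, b=0, c=1, d=1} (e) contributes 0 new; branch {a=1, b=0, c=1, d=1} (e) contributes 0 new; branch {a=1, b=0, c=1, d=1, e=1} (none free) contributes 0 new; branch {a=0, c=1, d=1} (b, e) contributes 4 new; branch {a=0, c=1, d=1, e=1} (b) contributes 0 new; branch {a=0, c=1, d=1} (b, e) contributes 0 new; branch {a=0, c=1, d=1, e=1} (b) contributes 0 new. Total: 20.

20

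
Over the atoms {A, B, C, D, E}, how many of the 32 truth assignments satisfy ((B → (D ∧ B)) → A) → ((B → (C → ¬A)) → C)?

22

Initial set: {(((B → (D ∧ B)) → A) → ((B → (C → ¬A)) → C))}.
(((B → (D ∧ B)) → A) → ((B → (C → ¬A)) → C)): β-rule — branch into ¬((B → (D ∧ B)) → A)  //  ((B → (C → ¬A)) → C).
  branch 1 (add ¬((B → (D ∧ B)) → A)):
    ¬((B → (D ∧ B)) → A): α-rule — add (B → (D ∧ B)), ¬A.
    (B → (D ∧ B)): β-rule — branch into ¬B  //  (D ∧ B).
      branch 1.1 (add ¬B):
        ○ open, literals {A=F, B=F}.
      branch 1.2 (add (D ∧ B)):
        (D ∧ B): α-rule — add D, B.
        ○ open, literals {A=F, B=T, D=T}.
  branch 2 (add ((B → (C → ¬A)) → C)):
    ((B → (C → ¬A)) → C): β-rule — branch into ¬(B → (C → ¬A))  //  C.
      branch 2.1 (add ¬(B → (C → ¬A))):
        ¬(B → (C → ¬A)): α-rule — add B, ¬(C → ¬A).
        ¬(C → ¬A): α-rule — add C, ¬¬A.
        ○ open, literals {A=T, B=T, C=T}.
      branch 2.2 (add C):
        ○ open, literals {C=T}.
0 branches closed, 4 open.
Each open branch fixes some atoms; the unmentioned ones are free. Counting distinct full assignments: branch {A=F, B=F} (C, D, E) contributes 8 new; branch {A=F, B=T, D=T} (C, E) contributes 4 new; branch {A=T, B=T, C=T} (D, E) contributes 4 new; branch {C=T} (A, B, D, E) contributes 6 new. Total: 22.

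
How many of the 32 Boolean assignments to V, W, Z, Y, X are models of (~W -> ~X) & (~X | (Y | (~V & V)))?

Initial set: {((~W -> ~X) & (~X | (Y | (~V & V))))}.
((~W -> ~X) & (~X | (Y | (~V & V)))): α-rule — add (~W -> ~X), (~X | (Y | (~V & V))).
(~W -> ~X): β-rule — branch into ~~W  //  ~X.
  branch 1 (add ~~W):
    (~X | (Y | (~V & V))): β-rule — branch into ~X  //  (Y | (~V & V)).
      branch 1.1 (add ~X):
        ○ open, literals {W=true, X=false}.
      branch 1.2 (add (Y | (~V & V))):
        (Y | (~V & V)): β-rule — branch into Y  //  (~V & V).
          branch 1.2.1 (add Y):
            ○ open, literals {W=true, Y=true}.
          branch 1.2.2 (add (~V & V)):
            (~V & V): α-rule — add ~V, V.
            × closes — contains both V and ~V.
  branch 2 (add ~X):
    (~X | (Y | (~V & V))): β-rule — branch into ~X  //  (Y | (~V & V)).
      branch 2.1 (add ~X):
        ○ open, literals {X=false}.
      branch 2.2 (add (Y | (~V & V))):
        (Y | (~V & V)): β-rule — branch into Y  //  (~V & V).
          branch 2.2.1 (add Y):
            ○ open, literals {X=false, Y=true}.
          branch 2.2.2 (add (~V & V)):
            (~V & V): α-rule — add ~V, V.
            × closes — contains both V and ~V.
2 branches closed, 4 open.
Each open branch fixes some atoms; the unmentioned ones are free. Counting distinct full assignments: branch {W=true, X=false} (V, Z, Y) contributes 8 new; branch {W=true, Y=true} (V, Z, X) contributes 4 new; branch {X=false} (V, W, Z, Y) contributes 8 new; branch {X=false, Y=true} (V, W, Z) contributes 0 new. Total: 20.

20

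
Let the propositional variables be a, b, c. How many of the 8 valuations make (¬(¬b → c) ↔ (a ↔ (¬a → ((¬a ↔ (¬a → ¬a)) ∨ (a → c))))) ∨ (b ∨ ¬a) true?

Initial set: {((¬(¬b → c) ↔ (a ↔ (¬a → ((¬a ↔ (¬a → ¬a)) ∨ (a → c))))) ∨ (b ∨ ¬a))}.
((¬(¬b → c) ↔ (a ↔ (¬a → ((¬a ↔ (¬a → ¬a)) ∨ (a → c))))) ∨ (b ∨ ¬a)): β-rule — branch into (¬(¬b → c) ↔ (a ↔ (¬a → ((¬a ↔ (¬a → ¬a)) ∨ (a → c)))))  //  (b ∨ ¬a).
  branch 1 (add (¬(¬b → c) ↔ (a ↔ (¬a → ((¬a ↔ (¬a → ¬a)) ∨ (a → c)))))):
    (¬(¬b → c) ↔ (a ↔ (¬a → ((¬a ↔ (¬a → ¬a)) ∨ (a → c))))): β-rule — branch into ¬(¬b → c), (a ↔ (¬a → ((¬a ↔ (¬a → ¬a)) ∨ (a → c))))  //  ¬¬(¬b → c), ¬(a ↔ (¬a → ((¬a ↔ (¬a → ¬a)) ∨ (a → c)))).
      branch 1.1 (add ¬(¬b → c), (a ↔ (¬a → ((¬a ↔ (¬a → ¬a)) ∨ (a → c))))):
        ¬(¬b → c): α-rule — add ¬b, ¬c.
        (a ↔ (¬a → ((¬a ↔ (¬a → ¬a)) ∨ (a → c)))): β-rule — branch into a, (¬a → ((¬a ↔ (¬a → ¬a)) ∨ (a → c)))  //  ¬a, ¬(¬a → ((¬a ↔ (¬a → ¬a)) ∨ (a → c))).
          branch 1.1.1 (add a, (¬a → ((¬a ↔ (¬a → ¬a)) ∨ (a → c)))):
            (¬a → ((¬a ↔ (¬a → ¬a)) ∨ (a → c))): β-rule — branch into ¬¬a  //  ((¬a ↔ (¬a → ¬a)) ∨ (a → c)).
              branch 1.1.1.1 (add ¬¬a):
                ○ open, literals {a=true, b=false, c=false}.
              branch 1.1.1.2 (add ((¬a ↔ (¬a → ¬a)) ∨ (a → c))):
                ((¬a ↔ (¬a → ¬a)) ∨ (a → c)): β-rule — branch into (¬a ↔ (¬a → ¬a))  //  (a → c).
                  branch 1.1.1.2.1 (add (¬a ↔ (¬a → ¬a))):
                    (¬a ↔ (¬a → ¬a)): β-rule — branch into ¬a, (¬a → ¬a)  //  ¬¬a, ¬(¬a → ¬a).
                      branch 1.1.1.2.1.1 (add ¬a, (¬a → ¬a)):
                        × closes — contains both a and ¬a.
                      branch 1.1.1.2.1.2 (add ¬¬a, ¬(¬a → ¬a)):
                        ¬(¬a → ¬a): α-rule — add ¬a, ¬¬a.
                        × closes — contains both a and ¬a.
                  branch 1.1.1.2.2 (add (a → c)):
                    (a → c): β-rule — branch into ¬a  //  c.
                      branch 1.1.1.2.2.1 (add ¬a):
                        × closes — contains both a and ¬a.
                      branch 1.1.1.2.2.2 (add c):
                        × closes — contains both c and ¬c.
          branch 1.1.2 (add ¬a, ¬(¬a → ((¬a ↔ (¬a → ¬a)) ∨ (a → c)))):
            ¬(¬a → ((¬a ↔ (¬a → ¬a)) ∨ (a → c))): α-rule — add ¬a, ¬((¬a ↔ (¬a → ¬a)) ∨ (a → c)).
            ¬((¬a ↔ (¬a → ¬a)) ∨ (a → c)): α-rule — add ¬(¬a ↔ (¬a → ¬a)), ¬(a → c).
            ¬(a → c): α-rule — add a, ¬c.
            × closes — contains both a and ¬a.
      branch 1.2 (add ¬¬(¬b → c), ¬(a ↔ (¬a → ((¬a ↔ (¬a → ¬a)) ∨ (a → c))))):
        ¬¬(¬b → c): β-rule — branch into ¬¬b  //  c.
          branch 1.2.1 (add ¬¬b):
            ¬(a ↔ (¬a → ((¬a ↔ (¬a → ¬a)) ∨ (a → c)))): β-rule — branch into a, ¬(¬a → ((¬a ↔ (¬a → ¬a)) ∨ (a → c)))  //  ¬a, (¬a → ((¬a ↔ (¬a → ¬a)) ∨ (a → c))).
              branch 1.2.1.1 (add a, ¬(¬a → ((¬a ↔ (¬a → ¬a)) ∨ (a → c)))):
                ¬(¬a → ((¬a ↔ (¬a → ¬a)) ∨ (a → c))): α-rule — add ¬a, ¬((¬a ↔ (¬a → ¬a)) ∨ (a → c)).
                × closes — contains both a and ¬a.
              branch 1.2.1.2 (add ¬a, (¬a → ((¬a ↔ (¬a → ¬a)) ∨ (a → c)))):
                (¬a → ((¬a ↔ (¬a → ¬a)) ∨ (a → c))): β-rule — branch into ¬¬a  //  ((¬a ↔ (¬a → ¬a)) ∨ (a → c)).
                  branch 1.2.1.2.1 (add ¬¬a):
                    × closes — contains both a and ¬a.
                  branch 1.2.1.2.2 (add ((¬a ↔ (¬a → ¬a)) ∨ (a → c))):
                    ((¬a ↔ (¬a → ¬a)) ∨ (a → c)): β-rule — branch into (¬a ↔ (¬a → ¬a))  //  (a → c).
                      branch 1.2.1.2.2.1 (add (¬a ↔ (¬a → ¬a))):
                        (¬a ↔ (¬a → ¬a)): β-rule — branch into ¬a, (¬a → ¬a)  //  ¬¬a, ¬(¬a → ¬a).
                          branch 1.2.1.2.2.1.1 (add ¬a, (¬a → ¬a)):
                            (¬a → ¬a): β-rule — branch into ¬¬a  //  ¬a.
                              branch 1.2.1.2.2.1.1.1 (add ¬¬a):
                                × closes — contains both a and ¬a.
                              branch 1.2.1.2.2.1.1.2 (add ¬a):
                                ○ open, literals {a=false, b=true}.
                          branch 1.2.1.2.2.1.2 (add ¬¬a, ¬(¬a → ¬a)):
                            × closes — contains both a and ¬a.
                      branch 1.2.1.2.2.2 (add (a → c)):
                        (a → c): β-rule — branch into ¬a  //  c.
                          branch 1.2.1.2.2.2.1 (add ¬a):
                            ○ open, literals {a=false, b=true}.
                          branch 1.2.1.2.2.2.2 (add c):
                            ○ open, literals {a=false, b=true, c=true}.
          branch 1.2.2 (add c):
            ¬(a ↔ (¬a → ((¬a ↔ (¬a → ¬a)) ∨ (a → c)))): β-rule — branch into a, ¬(¬a → ((¬a ↔ (¬a → ¬a)) ∨ (a → c)))  //  ¬a, (¬a → ((¬a ↔ (¬a → ¬a)) ∨ (a → c))).
              branch 1.2.2.1 (add a, ¬(¬a → ((¬a ↔ (¬a → ¬a)) ∨ (a → c)))):
                ¬(¬a → ((¬a ↔ (¬a → ¬a)) ∨ (a → c))): α-rule — add ¬a, ¬((¬a ↔ (¬a → ¬a)) ∨ (a → c)).
                × closes — contains both a and ¬a.
              branch 1.2.2.2 (add ¬a, (¬a → ((¬a ↔ (¬a → ¬a)) ∨ (a → c)))):
                (¬a → ((¬a ↔ (¬a → ¬a)) ∨ (a → c))): β-rule — branch into ¬¬a  //  ((¬a ↔ (¬a → ¬a)) ∨ (a → c)).
                  branch 1.2.2.2.1 (add ¬¬a):
                    × closes — contains both a and ¬a.
                  branch 1.2.2.2.2 (add ((¬a ↔ (¬a → ¬a)) ∨ (a → c))):
                    ((¬a ↔ (¬a → ¬a)) ∨ (a → c)): β-rule — branch into (¬a ↔ (¬a → ¬a))  //  (a → c).
                      branch 1.2.2.2.2.1 (add (¬a ↔ (¬a → ¬a))):
                        (¬a ↔ (¬a → ¬a)): β-rule — branch into ¬a, (¬a → ¬a)  //  ¬¬a, ¬(¬a → ¬a).
                          branch 1.2.2.2.2.1.1 (add ¬a, (¬a → ¬a)):
                            (¬a → ¬a): β-rule — branch into ¬¬a  //  ¬a.
                              branch 1.2.2.2.2.1.1.1 (add ¬¬a):
                                × closes — contains both a and ¬a.
                              branch 1.2.2.2.2.1.1.2 (add ¬a):
                                ○ open, literals {a=false, c=true}.
                          branch 1.2.2.2.2.1.2 (add ¬¬a, ¬(¬a → ¬a)):
                            × closes — contains both a and ¬a.
                      branch 1.2.2.2.2.2 (add (a → c)):
                        (a → c): β-rule — branch into ¬a  //  c.
                          branch 1.2.2.2.2.2.1 (add ¬a):
                            ○ open, literals {a=false, c=true}.
                          branch 1.2.2.2.2.2.2 (add c):
                            ○ open, literals {a=false, c=true}.
  branch 2 (add (b ∨ ¬a)):
    (b ∨ ¬a): β-rule — branch into b  //  ¬a.
      branch 2.1 (add b):
        ○ open, literals {b=true}.
      branch 2.2 (add ¬a):
        ○ open, literals {a=false}.
13 branches closed, 9 open.
Each open branch fixes some atoms; the unmentioned ones are free. Counting distinct full assignments: branch {a=true, b=false, c=false} (none free) contributes 1 new; branch {a=false, b=true} (c) contributes 2 new; branch {a=false, b=true} (c) contributes 0 new; branch {a=false, b=true, c=true} (none free) contributes 0 new; branch {a=false, c=true} (b) contributes 1 new; branch {a=false, c=true} (b) contributes 0 new; branch {a=false, c=true} (b) contributes 0 new; branch {b=true} (a, c) contributes 2 new; branch {a=false} (b, c) contributes 1 new. Total: 7.

7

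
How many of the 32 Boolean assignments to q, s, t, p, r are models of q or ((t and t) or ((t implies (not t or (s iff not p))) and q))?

24

Initial set: {(q or ((t and t) or ((t implies (not t or (s iff not p))) and q)))}.
(q or ((t and t) or ((t implies (not t or (s iff not p))) and q))): β-rule — branch into q  //  ((t and t) or ((t implies (not t or (s iff not p))) and q)).
  branch 1 (add q):
    ○ open, literals {q=T}.
  branch 2 (add ((t and t) or ((t implies (not t or (s iff not p))) and q))):
    ((t and t) or ((t implies (not t or (s iff not p))) and q)): β-rule — branch into (t and t)  //  ((t implies (not t or (s iff not p))) and q).
      branch 2.1 (add (t and t)):
        (t and t): α-rule — add t, t.
        ○ open, literals {t=T}.
      branch 2.2 (add ((t implies (not t or (s iff not p))) and q)):
        ((t implies (not t or (s iff not p))) and q): α-rule — add (t implies (not t or (s iff not p))), q.
        (t implies (not t or (s iff not p))): β-rule — branch into not t  //  (not t or (s iff not p)).
          branch 2.2.1 (add not t):
            ○ open, literals {q=T, t=F}.
          branch 2.2.2 (add (not t or (s iff not p))):
            (not t or (s iff not p)): β-rule — branch into not t  //  (s iff not p).
              branch 2.2.2.1 (add not t):
                ○ open, literals {q=T, t=F}.
              branch 2.2.2.2 (add (s iff not p)):
                (s iff not p): β-rule — branch into s, not p  //  not s, not not p.
                  branch 2.2.2.2.1 (add s, not p):
                    ○ open, literals {p=F, q=T, s=T}.
                  branch 2.2.2.2.2 (add not s, not not p):
                    ○ open, literals {p=T, q=T, s=F}.
0 branches closed, 6 open.
Each open branch fixes some atoms; the unmentioned ones are free. Counting distinct full assignments: branch {q=T} (s, t, p, r) contributes 16 new; branch {t=T} (q, s, p, r) contributes 8 new; branch {q=T, t=F} (s, p, r) contributes 0 new; branch {q=T, t=F} (s, p, r) contributes 0 new; branch {p=F, q=T, s=T} (t, r) contributes 0 new; branch {p=T, q=T, s=F} (t, r) contributes 0 new. Total: 24.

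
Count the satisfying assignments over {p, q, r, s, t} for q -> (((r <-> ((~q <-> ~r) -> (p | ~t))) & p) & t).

18

Initial set: {(q -> (((r <-> ((~q <-> ~r) -> (p | ~t))) & p) & t))}.
(q -> (((r <-> ((~q <-> ~r) -> (p | ~t))) & p) & t)): β-rule — branch into ~q  //  (((r <-> ((~q <-> ~r) -> (p | ~t))) & p) & t).
  branch 1 (add ~q):
    ○ open, literals {q=0}.
  branch 2 (add (((r <-> ((~q <-> ~r) -> (p | ~t))) & p) & t)):
    (((r <-> ((~q <-> ~r) -> (p | ~t))) & p) & t): α-rule — add ((r <-> ((~q <-> ~r) -> (p | ~t))) & p), t.
    ((r <-> ((~q <-> ~r) -> (p | ~t))) & p): α-rule — add (r <-> ((~q <-> ~r) -> (p | ~t))), p.
    (r <-> ((~q <-> ~r) -> (p | ~t))): β-rule — branch into r, ((~q <-> ~r) -> (p | ~t))  //  ~r, ~((~q <-> ~r) -> (p | ~t)).
      branch 2.1 (add r, ((~q <-> ~r) -> (p | ~t))):
        ((~q <-> ~r) -> (p | ~t)): β-rule — branch into ~(~q <-> ~r)  //  (p | ~t).
          branch 2.1.1 (add ~(~q <-> ~r)):
            ~(~q <-> ~r): β-rule — branch into ~q, ~~r  //  ~~q, ~r.
              branch 2.1.1.1 (add ~q, ~~r):
                ○ open, literals {p=1, q=0, r=1, t=1}.
              branch 2.1.1.2 (add ~~q, ~r):
                × closes — contains both r and ~r.
          branch 2.1.2 (add (p | ~t)):
            (p | ~t): β-rule — branch into p  //  ~t.
              branch 2.1.2.1 (add p):
                ○ open, literals {p=1, r=1, t=1}.
              branch 2.1.2.2 (add ~t):
                × closes — contains both t and ~t.
      branch 2.2 (add ~r, ~((~q <-> ~r) -> (p | ~t))):
        ~((~q <-> ~r) -> (p | ~t)): α-rule — add (~q <-> ~r), ~(p | ~t).
        ~(p | ~t): α-rule — add ~p, ~~t.
        × closes — contains both p and ~p.
3 branches closed, 3 open.
Each open branch fixes some atoms; the unmentioned ones are free. Counting distinct full assignments: branch {q=0} (p, r, s, t) contributes 16 new; branch {p=1, q=0, r=1, t=1} (s) contributes 0 new; branch {p=1, r=1, t=1} (q, s) contributes 2 new. Total: 18.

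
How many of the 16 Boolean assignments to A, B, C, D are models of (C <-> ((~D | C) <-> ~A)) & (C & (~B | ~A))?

Initial set: {T ((C <-> ((~D | C) <-> ~A)) & (C & (~B | ~A)))}.
T ((C <-> ((~D | C) <-> ~A)) & (C & (~B | ~A))): α-rule — add T (C <-> ((~D | C) <-> ~A)), T (C & (~B | ~A)).
T (C & (~B | ~A)): α-rule — add T C, T (~B | ~A).
T (C <-> ((~D | C) <-> ~A)): β-rule — branch into T C, T ((~D | C) <-> ~A)  //  F C, F ((~D | C) <-> ~A).
  branch 1 (add T C, T ((~D | C) <-> ~A)):
    T (~B | ~A): β-rule — branch into T ~B  //  T ~A.
      branch 1.1 (add T ~B):
        T ((~D | C) <-> ~A): β-rule — branch into T (~D | C), T ~A  //  F (~D | C), F ~A.
          branch 1.1.1 (add T (~D | C), T ~A):
            T (~D | C): β-rule — branch into T ~D  //  T C.
              branch 1.1.1.1 (add T ~D):
                ○ open, literals {A=false, B=false, C=true, D=false}.
              branch 1.1.1.2 (add T C):
                ○ open, literals {A=false, B=false, C=true}.
          branch 1.1.2 (add F (~D | C), F ~A):
            F (~D | C): α-rule — add F ~D, F C.
            × closes — contains both C and ~C.
      branch 1.2 (add T ~A):
        T ((~D | C) <-> ~A): β-rule — branch into T (~D | C), T ~A  //  F (~D | C), F ~A.
          branch 1.2.1 (add T (~D | C), T ~A):
            T (~D | C): β-rule — branch into T ~D  //  T C.
              branch 1.2.1.1 (add T ~D):
                ○ open, literals {A=false, C=true, D=false}.
              branch 1.2.1.2 (add T C):
                ○ open, literals {A=false, C=true}.
          branch 1.2.2 (add F (~D | C), F ~A):
            × closes — contains both A and ~A.
  branch 2 (add F C, F ((~D | C) <-> ~A)):
    × closes — contains both C and ~C.
3 branches closed, 4 open.
Each open branch fixes some atoms; the unmentioned ones are free. Counting distinct full assignments: branch {A=false, B=false, C=true, D=false} (none free) contributes 1 new; branch {A=false, B=false, C=true} (D) contributes 1 new; branch {A=false, C=true, D=false} (B) contributes 1 new; branch {A=false, C=true} (B, D) contributes 1 new. Total: 4.

4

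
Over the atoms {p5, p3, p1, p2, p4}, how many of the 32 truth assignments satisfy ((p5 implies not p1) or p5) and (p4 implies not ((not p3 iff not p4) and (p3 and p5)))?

Initial set: {T (((p5 implies not p1) or p5) and (p4 implies not ((not p3 iff not p4) and (p3 and p5))))}.
T (((p5 implies not p1) or p5) and (p4 implies not ((not p3 iff not p4) and (p3 and p5)))): α-rule — add T ((p5 implies not p1) or p5), T (p4 implies not ((not p3 iff not p4) and (p3 and p5))).
T ((p5 implies not p1) or p5): β-rule — branch into T (p5 implies not p1)  //  T p5.
  branch 1 (add T (p5 implies not p1)):
    T (p4 implies not ((not p3 iff not p4) and (p3 and p5))): β-rule — branch into F p4  //  T not ((not p3 iff not p4) and (p3 and p5)).
      branch 1.1 (add F p4):
        T (p5 implies not p1): β-rule — branch into F p5  //  T not p1.
          branch 1.1.1 (add F p5):
            ○ open, literals {p4=false, p5=false}.
          branch 1.1.2 (add T not p1):
            ○ open, literals {p1=false, p4=false}.
      branch 1.2 (add T not ((not p3 iff not p4) and (p3 and p5))):
        T (p5 implies not p1): β-rule — branch into F p5  //  T not p1.
          branch 1.2.1 (add F p5):
            T not ((not p3 iff not p4) and (p3 and p5)): β-rule — branch into F (not p3 iff not p4)  //  F (p3 and p5).
              branch 1.2.1.1 (add F (not p3 iff not p4)):
                F (not p3 iff not p4): β-rule — branch into T not p3, F not p4  //  F not p3, T not p4.
                  branch 1.2.1.1.1 (add T not p3, F not p4):
                    ○ open, literals {p3=false, p4=true, p5=false}.
                  branch 1.2.1.1.2 (add F not p3, T not p4):
                    ○ open, literals {p3=true, p4=false, p5=false}.
              branch 1.2.1.2 (add F (p3 and p5)):
                F (p3 and p5): β-rule — branch into F p3  //  F p5.
                  branch 1.2.1.2.1 (add F p3):
                    ○ open, literals {p3=false, p5=false}.
                  branch 1.2.1.2.2 (add F p5):
                    ○ open, literals {p5=false}.
          branch 1.2.2 (add T not p1):
            T not ((not p3 iff not p4) and (p3 and p5)): β-rule — branch into F (not p3 iff not p4)  //  F (p3 and p5).
              branch 1.2.2.1 (add F (not p3 iff not p4)):
                F (not p3 iff not p4): β-rule — branch into T not p3, F not p4  //  F not p3, T not p4.
                  branch 1.2.2.1.1 (add T not p3, F not p4):
                    ○ open, literals {p1=false, p3=false, p4=true}.
                  branch 1.2.2.1.2 (add F not p3, T not p4):
                    ○ open, literals {p1=false, p3=true, p4=false}.
              branch 1.2.2.2 (add F (p3 and p5)):
                F (p3 and p5): β-rule — branch into F p3  //  F p5.
                  branch 1.2.2.2.1 (add F p3):
                    ○ open, literals {p1=false, p3=false}.
                  branch 1.2.2.2.2 (add F p5):
                    ○ open, literals {p1=false, p5=false}.
  branch 2 (add T p5):
    T (p4 implies not ((not p3 iff not p4) and (p3 and p5))): β-rule — branch into F p4  //  T not ((not p3 iff not p4) and (p3 and p5)).
      branch 2.1 (add F p4):
        ○ open, literals {p4=false, p5=true}.
      branch 2.2 (add T not ((not p3 iff not p4) and (p3 and p5))):
        T not ((not p3 iff not p4) and (p3 and p5)): β-rule — branch into F (not p3 iff not p4)  //  F (p3 and p5).
          branch 2.2.1 (add F (not p3 iff not p4)):
            F (not p3 iff not p4): β-rule — branch into T not p3, F not p4  //  F not p3, T not p4.
              branch 2.2.1.1 (add T not p3, F not p4):
                ○ open, literals {p3=false, p4=true, p5=true}.
              branch 2.2.1.2 (add F not p3, T not p4):
                ○ open, literals {p3=true, p4=false, p5=true}.
          branch 2.2.2 (add F (p3 and p5)):
            F (p3 and p5): β-rule — branch into F p3  //  F p5.
              branch 2.2.2.1 (add F p3):
                ○ open, literals {p3=false, p5=true}.
              branch 2.2.2.2 (add F p5):
                × closes — contains both p5 and not p5.
1 branch closed, 14 open.
Each open branch fixes some atoms; the unmentioned ones are free. Counting distinct full assignments: branch {p4=false, p5=false} (p3, p1, p2) contributes 8 new; branch {p1=false, p4=false} (p5, p3, p2) contributes 4 new; branch {p3=false, p4=true, p5=false} (p1, p2) contributes 4 new; branch {p3=true, p4=false, p5=false} (p1, p2) contributes 0 new; branch {p3=false, p5=false} (p1, p2, p4) contributes 0 new; branch {p5=false} (p3, p1, p2, p4) contributes 4 new; branch {p1=false, p3=false, p4=true} (p5, p2) contributes 2 new; branch {p1=false, p3=true, p4=false} (p5, p2) contributes 0 new; branch {p1=false, p3=false} (p5, p2, p4) contributes 0 new; branch {p1=false, p5=false} (p3, p2, p4) contributes 0 new; branch {p4=false, p5=true} (p3, p1, p2) contributes 4 new; branch {p3=false, p4=true, p5=true} (p1, p2) contributes 2 new; branch {p3=true, p4=false, p5=true} (p1, p2) contributes 0 new; branch {p3=false, p5=true} (p1, p2, p4) contributes 0 new. Total: 28.

28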